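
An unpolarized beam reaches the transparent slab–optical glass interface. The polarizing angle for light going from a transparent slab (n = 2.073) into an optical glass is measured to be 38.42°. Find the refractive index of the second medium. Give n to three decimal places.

Brewster's law: tan θ_B = n₂/n₁ (light incident in a transparent slab, refracted into an optical glass).
n₂ = n₁ tan θ_B = 2.073 × tan 38.42° = 1.644.

n ≈ 1.644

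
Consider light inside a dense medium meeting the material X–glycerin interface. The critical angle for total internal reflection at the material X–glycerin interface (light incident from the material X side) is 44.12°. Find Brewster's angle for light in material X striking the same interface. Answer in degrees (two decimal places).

n₂/n₁ = sin θ_c = sin 44.12° = 0.6962.
tan θ_B equals the same ratio, so θ_B = arctan(0.6962) = 34.84°.

θ_B ≈ 34.84°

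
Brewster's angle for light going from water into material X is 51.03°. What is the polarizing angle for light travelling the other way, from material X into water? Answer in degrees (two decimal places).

θ_B' ≈ 38.97°

Reversing the direction swaps n₁ and n₂, so tan θ_B' = 1/tan θ_B and θ_B' = 90° − θ_B.
Hence θ_B' = 90° − 51.03° = 38.97°.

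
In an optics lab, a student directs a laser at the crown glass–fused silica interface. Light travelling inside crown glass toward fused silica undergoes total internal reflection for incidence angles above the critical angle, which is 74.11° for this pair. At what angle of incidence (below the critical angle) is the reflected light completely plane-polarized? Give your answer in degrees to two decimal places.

sin θ_c = n₂/n₁, so n₂/n₁ = sin 74.11° = 0.9618.
Brewster: tan θ_B = n₂/n₁ = 0.9618.
θ_B = arctan(0.9618) = 43.88°.

θ_B ≈ 43.88°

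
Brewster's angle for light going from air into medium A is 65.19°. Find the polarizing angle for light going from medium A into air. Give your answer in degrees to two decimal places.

tan θ_B' = n₁/n₂ = 1/tan θ_B, so θ_B' = 90° − θ_B.
θ_B' = 90° − 65.19° = 24.81°.

θ_B' ≈ 24.81°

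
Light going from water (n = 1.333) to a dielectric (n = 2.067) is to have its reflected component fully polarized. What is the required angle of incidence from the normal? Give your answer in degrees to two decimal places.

θ_B ≈ 57.18°

At Brewster's angle the reflected and refracted rays are perpendicular, which with Snell's law gives tan θ_B = n₂/n₁.
Brewster's condition: tan θ_B = n₂/n₁ = 2.067/1.333 = 1.5506.
So θ_B = arctan 1.5506 = 57.18°.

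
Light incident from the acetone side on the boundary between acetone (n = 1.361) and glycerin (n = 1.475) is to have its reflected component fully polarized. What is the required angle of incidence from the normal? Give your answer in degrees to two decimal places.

θ_B ≈ 47.30°

At Brewster's angle the reflected and refracted rays are perpendicular, which with Snell's law gives tan θ_B = n₂/n₁.
Brewster's condition: tan θ_B = n₂/n₁ = 1.475/1.361 = 1.0838. Taking the arctangent, θ_B = 47.30°.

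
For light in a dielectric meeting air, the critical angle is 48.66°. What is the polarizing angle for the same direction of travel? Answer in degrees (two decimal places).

θ_B ≈ 36.90°

sin θ_c = n₂/n₁, so n₂/n₁ = sin 48.66° = 0.7508.
Brewster: tan θ_B = n₂/n₁ = 0.7508.
θ_B = arctan(0.7508) = 36.90°.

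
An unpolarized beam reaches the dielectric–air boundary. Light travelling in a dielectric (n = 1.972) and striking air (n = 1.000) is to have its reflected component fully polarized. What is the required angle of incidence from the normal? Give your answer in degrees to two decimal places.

θ_B ≈ 26.89°

tan θ_B = n₂/n₁ = 1.000/1.972 = 0.5071.
So θ_B = arctan 0.5071 = 26.89°.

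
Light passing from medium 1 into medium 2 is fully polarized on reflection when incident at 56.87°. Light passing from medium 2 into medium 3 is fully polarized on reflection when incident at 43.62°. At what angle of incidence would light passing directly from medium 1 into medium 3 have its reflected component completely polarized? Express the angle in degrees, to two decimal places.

θ_B ≈ 55.59°

n₂/n₁ = tan 56.87° = 1.5322 and n₃/n₂ = tan 43.62° = 0.9530.
n₃/n₁ = 1.4602. Then tan θ_B(1→3) = n₃/n₁, so θ_B(1→3) = arctan(1.4602) = 55.59°.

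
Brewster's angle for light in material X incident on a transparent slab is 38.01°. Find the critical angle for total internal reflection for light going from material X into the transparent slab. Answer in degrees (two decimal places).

θ_c ≈ 51.40°

tan θ_B = n₂/n₁ = tan 38.01° = 0.7816.
Total internal reflection: sin θ_c = n₂/n₁ = 0.7816.
θ_c = arcsin(0.7816) = 51.40°.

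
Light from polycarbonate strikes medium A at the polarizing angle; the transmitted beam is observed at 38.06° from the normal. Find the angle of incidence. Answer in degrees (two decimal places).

Brewster's condition makes the reflected and refracted beams perpendicular: θ_B + θ_t = 90°.
So θ_B = 90° − θ_t = 90° − 38.06° = 51.94°.

θ_B ≈ 51.94°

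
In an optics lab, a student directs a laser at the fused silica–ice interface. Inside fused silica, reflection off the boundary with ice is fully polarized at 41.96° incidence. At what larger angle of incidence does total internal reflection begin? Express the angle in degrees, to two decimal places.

θ_c ≈ 64.05°

n₂/n₁ = tan 41.96° = 0.8991; the critical angle satisfies sin θ_c = n₂/n₁.
θ_c = arcsin(0.8991) = 64.05°.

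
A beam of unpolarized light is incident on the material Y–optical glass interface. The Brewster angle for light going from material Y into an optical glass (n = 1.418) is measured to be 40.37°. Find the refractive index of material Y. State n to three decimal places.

n ≈ 1.668

Full polarization of the reflected beam means tan θ_B = n₂/n₁, where n₁ is the incident medium (material Y).
n₁ = n₂ / tan θ_B = 1.418 / tan 40.37° = 1.668.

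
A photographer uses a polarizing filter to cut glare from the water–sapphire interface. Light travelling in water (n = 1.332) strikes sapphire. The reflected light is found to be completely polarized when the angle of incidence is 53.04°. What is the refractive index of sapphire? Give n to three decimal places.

n ≈ 1.770

Brewster's law: tan θ_B = n₂/n₁ (light incident in water, refracted into sapphire).
n₂ = n₁ tan θ_B = 1.332 × tan 53.04° = 1.770.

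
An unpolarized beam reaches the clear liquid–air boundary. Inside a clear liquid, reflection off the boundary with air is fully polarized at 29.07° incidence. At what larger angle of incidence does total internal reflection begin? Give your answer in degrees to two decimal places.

θ_c ≈ 33.77°

From Brewster, n₂/n₁ = tan θ_B = tan 29.07° = 0.5559.
Then sin θ_c = n₂/n₁ = 0.5559, so θ_c = arcsin 0.5559 = 33.77°.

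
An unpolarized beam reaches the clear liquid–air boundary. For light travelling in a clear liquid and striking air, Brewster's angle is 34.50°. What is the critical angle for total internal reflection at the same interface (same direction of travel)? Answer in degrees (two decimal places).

θ_c ≈ 43.42°

From Brewster, n₂/n₁ = tan θ_B = tan 34.50° = 0.6873.
Then sin θ_c = n₂/n₁ = 0.6873, so θ_c = arcsin 0.6873 = 43.42°.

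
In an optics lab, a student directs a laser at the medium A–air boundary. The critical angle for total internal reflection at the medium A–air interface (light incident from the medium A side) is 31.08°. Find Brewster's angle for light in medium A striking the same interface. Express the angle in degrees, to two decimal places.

n₂/n₁ = sin θ_c = sin 31.08° = 0.5162.
tan θ_B equals the same ratio, so θ_B = arctan(0.5162) = 27.30°.

θ_B ≈ 27.30°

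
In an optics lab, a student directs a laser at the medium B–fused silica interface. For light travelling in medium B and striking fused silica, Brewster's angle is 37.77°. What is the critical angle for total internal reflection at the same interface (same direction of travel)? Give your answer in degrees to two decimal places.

From Brewster, n₂/n₁ = tan θ_B = tan 37.77° = 0.7748.
Then sin θ_c = n₂/n₁ = 0.7748, so θ_c = arcsin 0.7748 = 50.79°.

θ_c ≈ 50.79°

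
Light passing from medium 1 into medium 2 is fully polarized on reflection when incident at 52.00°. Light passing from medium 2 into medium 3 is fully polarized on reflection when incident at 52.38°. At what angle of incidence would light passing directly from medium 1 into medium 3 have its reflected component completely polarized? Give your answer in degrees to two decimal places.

θ_B ≈ 58.95°

Each Brewster angle gives a ratio: n₂/n₁ = tan 52.00° = 1.2799, n₃/n₂ = tan 52.38° = 1.2976.
So n₃/n₁ = (n₂/n₁)(n₃/n₂) = 1.2799 × 1.2976 = 1.6608.
θ_B(1→3) = arctan(1.6608) = 58.95°.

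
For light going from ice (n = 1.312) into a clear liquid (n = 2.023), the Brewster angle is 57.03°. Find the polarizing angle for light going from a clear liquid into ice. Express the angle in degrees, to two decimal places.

tan θ_B' = n₁/n₂ = 1/tan θ_B, so θ_B' = 90° − θ_B.
θ_B' = 90° − 57.03° = 32.97°.

θ_B' ≈ 32.97°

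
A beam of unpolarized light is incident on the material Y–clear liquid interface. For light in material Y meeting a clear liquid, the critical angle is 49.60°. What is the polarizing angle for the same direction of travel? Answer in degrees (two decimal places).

n₂/n₁ = sin θ_c = sin 49.60° = 0.7615.
tan θ_B equals the same ratio, so θ_B = arctan(0.7615) = 37.29°.

θ_B ≈ 37.29°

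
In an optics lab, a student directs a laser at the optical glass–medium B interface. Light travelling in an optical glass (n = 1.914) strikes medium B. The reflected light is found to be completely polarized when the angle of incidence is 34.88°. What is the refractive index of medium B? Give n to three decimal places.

n ≈ 1.334

Brewster's law: tan θ_B = n₂/n₁ (light incident in an optical glass, refracted into medium B).
n₂ = n₁ tan θ_B = 1.914 × tan 34.88° = 1.334.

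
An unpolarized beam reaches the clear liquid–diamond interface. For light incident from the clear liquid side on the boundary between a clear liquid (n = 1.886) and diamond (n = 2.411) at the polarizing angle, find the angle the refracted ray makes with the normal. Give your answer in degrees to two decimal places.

θ_B = arctan(n₂/n₁) = arctan(2.411/1.886) = 51.97°.
Since θ_B + θ_t = 90° at Brewster incidence, θ_t = 90° − 51.97° = 38.03°.

θ_t ≈ 38.03°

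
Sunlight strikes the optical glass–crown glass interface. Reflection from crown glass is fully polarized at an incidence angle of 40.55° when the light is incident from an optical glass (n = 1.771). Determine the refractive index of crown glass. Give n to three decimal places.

Brewster's law: tan θ_B = n₂/n₁ (light incident in an optical glass, refracted into crown glass).
n₂ = n₁ tan θ_B = 1.771 × tan 40.55° = 1.515.

n ≈ 1.515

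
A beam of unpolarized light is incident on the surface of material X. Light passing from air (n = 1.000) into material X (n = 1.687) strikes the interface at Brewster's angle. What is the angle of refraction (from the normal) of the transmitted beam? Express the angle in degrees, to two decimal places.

θ_B = arctan(n₂/n₁) = arctan(1.687/1.000) = 59.34°.
Since θ_B + θ_t = 90° at Brewster incidence, θ_t = 90° − 59.34° = 30.66°.

θ_t ≈ 30.66°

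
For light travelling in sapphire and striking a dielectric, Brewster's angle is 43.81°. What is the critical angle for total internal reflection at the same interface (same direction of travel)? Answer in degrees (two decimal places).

From Brewster, n₂/n₁ = tan θ_B = tan 43.81° = 0.9593.
Then sin θ_c = n₂/n₁ = 0.9593, so θ_c = arcsin 0.9593 = 73.60°.

θ_c ≈ 73.60°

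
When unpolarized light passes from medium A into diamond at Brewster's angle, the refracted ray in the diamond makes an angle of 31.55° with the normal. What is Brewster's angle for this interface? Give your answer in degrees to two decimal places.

θ_B ≈ 58.45°

At Brewster's angle the reflected and refracted rays are perpendicular, so θ_B + θ_t = 90°.
θ_B = 90° − 31.55° = 58.45°.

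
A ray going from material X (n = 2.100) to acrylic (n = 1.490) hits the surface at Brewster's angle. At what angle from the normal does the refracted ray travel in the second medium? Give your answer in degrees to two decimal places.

θ_t ≈ 54.64°

θ_B = arctan(n₂/n₁) = arctan(1.490/2.100) = 35.36°.
Since θ_B + θ_t = 90° at Brewster incidence, θ_t = 90° − 35.36° = 54.64°.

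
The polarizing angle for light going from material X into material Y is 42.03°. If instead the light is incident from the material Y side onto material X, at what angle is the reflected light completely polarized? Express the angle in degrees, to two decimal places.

θ_B' ≈ 47.97°

The two Brewster angles are complementary: θ_B' = 90° − θ_B = 90° − 42.03° = 47.97°.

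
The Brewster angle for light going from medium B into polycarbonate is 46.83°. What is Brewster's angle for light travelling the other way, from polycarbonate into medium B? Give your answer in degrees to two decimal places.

θ_B' ≈ 43.17°

The two Brewster angles are complementary: θ_B' = 90° − θ_B = 90° − 46.83° = 43.17°.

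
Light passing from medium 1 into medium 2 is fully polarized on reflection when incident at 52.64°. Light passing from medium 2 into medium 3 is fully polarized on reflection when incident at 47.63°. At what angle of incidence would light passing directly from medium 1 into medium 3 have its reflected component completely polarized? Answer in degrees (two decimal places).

θ_B ≈ 55.15°

Each Brewster angle gives a ratio: n₂/n₁ = tan 52.64° = 1.3098, n₃/n₂ = tan 47.63° = 1.0963.
n₃/n₁ = 1.4360. Then tan θ_B(1→3) = n₃/n₁, so θ_B(1→3) = arctan(1.4360) = 55.15°.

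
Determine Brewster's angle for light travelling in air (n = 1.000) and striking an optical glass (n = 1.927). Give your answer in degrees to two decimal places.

θ_B ≈ 62.57°

Here n₂/n₁ = 1.927/1.000 = 1.9270, and Brewster's law gives tan θ_B = n₂/n₁.
θ_B = arctan(1.9270) = 62.57°.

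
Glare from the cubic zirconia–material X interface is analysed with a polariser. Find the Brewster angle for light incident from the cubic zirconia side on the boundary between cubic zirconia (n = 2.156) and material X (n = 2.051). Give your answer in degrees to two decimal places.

At Brewster's angle the reflected and refracted rays are perpendicular, which with Snell's law gives tan θ_B = n₂/n₁.
Here n₂/n₁ = 2.051/2.156 = 0.9513, and Brewster's law gives tan θ_B = n₂/n₁. Taking the arctangent, θ_B = 43.57°.

θ_B ≈ 43.57°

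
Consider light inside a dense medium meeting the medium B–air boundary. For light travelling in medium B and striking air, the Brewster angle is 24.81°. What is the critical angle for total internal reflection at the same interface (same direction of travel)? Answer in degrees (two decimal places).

θ_c ≈ 27.53°

n₂/n₁ = tan 24.81° = 0.4623; the critical angle satisfies sin θ_c = n₂/n₁.
θ_c = arcsin(0.4623) = 27.53°.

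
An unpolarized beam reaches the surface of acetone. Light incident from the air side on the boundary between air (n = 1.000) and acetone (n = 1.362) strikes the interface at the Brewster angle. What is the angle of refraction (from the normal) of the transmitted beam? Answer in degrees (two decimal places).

θ_t ≈ 36.29°

tan θ_B = n₂/n₁ = 1.362/1.000 = 1.3620, so θ_B = 53.71°.
The refracted ray is perpendicular to the reflected ray, so θ_t = 90° − θ_B = 36.29°.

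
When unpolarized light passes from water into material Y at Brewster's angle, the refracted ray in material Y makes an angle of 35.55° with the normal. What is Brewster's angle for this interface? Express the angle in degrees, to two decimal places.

At Brewster's angle the reflected and refracted rays are perpendicular, so θ_B + θ_t = 90°.
θ_B = 90° − 35.55° = 54.45°.

θ_B ≈ 54.45°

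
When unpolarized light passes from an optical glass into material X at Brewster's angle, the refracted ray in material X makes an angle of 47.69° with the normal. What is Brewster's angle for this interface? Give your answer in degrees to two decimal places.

Brewster's condition makes the reflected and refracted beams perpendicular: θ_B + θ_t = 90°.
θ_B = 90° − 47.69° = 42.31°.

θ_B ≈ 42.31°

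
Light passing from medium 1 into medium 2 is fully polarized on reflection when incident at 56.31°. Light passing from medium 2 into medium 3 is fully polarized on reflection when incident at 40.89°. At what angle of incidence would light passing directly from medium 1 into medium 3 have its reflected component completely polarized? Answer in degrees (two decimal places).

n₂/n₁ = tan 56.31° = 1.5000 and n₃/n₂ = tan 40.89° = 0.8659.
n₃/n₁ = 1.2989. Then tan θ_B(1→3) = n₃/n₁, so θ_B(1→3) = arctan(1.2989) = 52.41°.

θ_B ≈ 52.41°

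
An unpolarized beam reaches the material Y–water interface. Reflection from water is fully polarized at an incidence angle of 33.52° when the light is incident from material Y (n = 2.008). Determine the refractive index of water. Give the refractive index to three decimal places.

Brewster's law: tan θ_B = n₂/n₁ (light incident in material Y, refracted into water).
n₂ = n₁ tan θ_B = 2.008 × tan 33.52° = 1.330.

n ≈ 1.330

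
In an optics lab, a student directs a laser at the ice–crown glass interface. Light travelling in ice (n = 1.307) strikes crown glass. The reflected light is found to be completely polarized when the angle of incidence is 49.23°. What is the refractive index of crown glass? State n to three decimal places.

Full polarization of the reflected beam means tan θ_B = n₂/n₁, where n₁ is the incident medium (ice).
n₂ = n₁ tan θ_B = 1.307 × tan 49.23° = 1.516.

n ≈ 1.516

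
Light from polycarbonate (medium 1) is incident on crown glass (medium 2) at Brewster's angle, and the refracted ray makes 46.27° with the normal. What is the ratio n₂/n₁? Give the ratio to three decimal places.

θ_B + θ_t = 90°, so θ_B = 90° − 46.27° = 43.73°.
Then n₂/n₁ = tan θ_B = tan 43.73° = 0.957.

n₂/n₁ ≈ 0.957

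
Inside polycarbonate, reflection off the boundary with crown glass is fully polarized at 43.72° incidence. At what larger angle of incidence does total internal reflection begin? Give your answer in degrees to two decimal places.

tan θ_B = n₂/n₁ = tan 43.72° = 0.9563.
Total internal reflection: sin θ_c = n₂/n₁ = 0.9563.
θ_c = arcsin(0.9563) = 73.00°.

θ_c ≈ 73.00°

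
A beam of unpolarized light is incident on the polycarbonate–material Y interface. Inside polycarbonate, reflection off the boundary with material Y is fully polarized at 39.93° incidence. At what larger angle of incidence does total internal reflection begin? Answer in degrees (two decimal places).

tan θ_B = n₂/n₁ = tan 39.93° = 0.8370.
Total internal reflection: sin θ_c = n₂/n₁ = 0.8370.
θ_c = arcsin(0.8370) = 56.83°.

θ_c ≈ 56.83°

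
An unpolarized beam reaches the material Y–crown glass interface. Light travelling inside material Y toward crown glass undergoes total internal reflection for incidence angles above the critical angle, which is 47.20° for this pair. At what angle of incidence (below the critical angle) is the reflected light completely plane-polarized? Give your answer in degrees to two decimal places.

θ_B ≈ 36.27°

n₂/n₁ = sin θ_c = sin 47.20° = 0.7337.
tan θ_B equals the same ratio, so θ_B = arctan(0.7337) = 36.27°.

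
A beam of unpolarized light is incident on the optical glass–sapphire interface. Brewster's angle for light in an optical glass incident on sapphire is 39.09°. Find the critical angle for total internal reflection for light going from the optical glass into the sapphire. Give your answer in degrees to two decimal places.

From Brewster, n₂/n₁ = tan θ_B = tan 39.09° = 0.8124.
Then sin θ_c = n₂/n₁ = 0.8124, so θ_c = arcsin 0.8124 = 54.33°.

θ_c ≈ 54.33°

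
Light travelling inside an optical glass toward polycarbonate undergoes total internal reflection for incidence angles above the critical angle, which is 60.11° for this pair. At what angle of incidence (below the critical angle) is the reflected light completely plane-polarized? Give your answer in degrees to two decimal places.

sin θ_c = n₂/n₁, so n₂/n₁ = sin 60.11° = 0.8670.
Brewster: tan θ_B = n₂/n₁ = 0.8670.
θ_B = arctan(0.8670) = 40.92°.

θ_B ≈ 40.92°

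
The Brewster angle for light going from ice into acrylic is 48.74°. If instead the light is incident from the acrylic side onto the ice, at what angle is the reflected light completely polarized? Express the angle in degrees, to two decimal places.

θ_B' ≈ 41.26°

tan θ_B' = n₁/n₂ = 1/tan θ_B, so θ_B' = 90° − θ_B.
θ_B' = 90° − 48.74° = 41.26°.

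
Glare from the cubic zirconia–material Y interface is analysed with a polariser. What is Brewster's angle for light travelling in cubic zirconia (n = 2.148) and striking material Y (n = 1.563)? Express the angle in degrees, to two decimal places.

θ_B ≈ 36.04°

tan θ_B = n₂/n₁ = 1.563/2.148 = 0.7277.
So θ_B = arctan 0.7277 = 36.04°.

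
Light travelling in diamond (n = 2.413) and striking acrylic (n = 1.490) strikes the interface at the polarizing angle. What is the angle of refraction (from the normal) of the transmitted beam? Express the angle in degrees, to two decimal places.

θ_B = arctan(n₂/n₁) = arctan(1.490/2.413) = 31.69°.
At Brewster's angle the reflected and refracted rays are perpendicular, so θ_t = 90° − θ_B = 90° − 31.69° = 58.31°.

θ_t ≈ 58.31°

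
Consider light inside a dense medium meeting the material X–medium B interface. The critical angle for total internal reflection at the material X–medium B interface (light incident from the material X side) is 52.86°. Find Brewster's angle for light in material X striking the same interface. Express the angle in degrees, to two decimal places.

θ_B ≈ 38.56°

sin θ_c = n₂/n₁, so n₂/n₁ = sin 52.86° = 0.7972.
Brewster: tan θ_B = n₂/n₁ = 0.7972.
θ_B = arctan(0.7972) = 38.56°.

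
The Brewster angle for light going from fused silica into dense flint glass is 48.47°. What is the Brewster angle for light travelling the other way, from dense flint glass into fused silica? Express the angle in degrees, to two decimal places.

θ_B' ≈ 41.53°

The two Brewster angles are complementary: θ_B' = 90° − θ_B = 90° − 48.47° = 41.53°.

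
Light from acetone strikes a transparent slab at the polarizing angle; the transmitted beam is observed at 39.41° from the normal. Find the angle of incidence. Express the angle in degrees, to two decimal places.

θ_B ≈ 50.59°

Since the reflected and refracted rays are at right angles at the polarizing angle, θ_B + θ_t = 90°.
θ_B = 90° − 39.41° = 50.59°.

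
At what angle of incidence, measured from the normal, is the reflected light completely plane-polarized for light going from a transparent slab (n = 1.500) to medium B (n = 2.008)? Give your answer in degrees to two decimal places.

θ_B ≈ 53.24°

tan θ_B = n₂/n₁ = 2.008/1.500 = 1.3387.
θ_B = arctan(1.3387) = 53.24°.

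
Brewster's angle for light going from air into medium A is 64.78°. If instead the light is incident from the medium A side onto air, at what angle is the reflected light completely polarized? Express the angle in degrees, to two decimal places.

The two Brewster angles are complementary: θ_B' = 90° − θ_B = 90° − 64.78° = 25.22°.

θ_B' ≈ 25.22°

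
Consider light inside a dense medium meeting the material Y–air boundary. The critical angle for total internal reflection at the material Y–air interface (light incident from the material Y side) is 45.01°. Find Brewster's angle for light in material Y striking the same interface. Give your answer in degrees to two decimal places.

n₂/n₁ = sin θ_c = sin 45.01° = 0.7072.
tan θ_B equals the same ratio, so θ_B = arctan(0.7072) = 35.27°.

θ_B ≈ 35.27°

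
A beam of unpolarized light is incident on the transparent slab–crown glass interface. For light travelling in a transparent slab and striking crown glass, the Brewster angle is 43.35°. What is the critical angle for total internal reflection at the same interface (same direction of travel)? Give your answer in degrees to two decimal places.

From Brewster, n₂/n₁ = tan θ_B = tan 43.35° = 0.9440.
Then sin θ_c = n₂/n₁ = 0.9440, so θ_c = arcsin 0.9440 = 70.73°.

θ_c ≈ 70.73°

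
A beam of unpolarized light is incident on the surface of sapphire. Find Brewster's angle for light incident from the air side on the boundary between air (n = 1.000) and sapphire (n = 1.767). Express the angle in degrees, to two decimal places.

tan θ_B = n₂/n₁ = 1.767/1.000 = 1.7670.
So θ_B = arctan 1.7670 = 60.49°.

θ_B ≈ 60.49°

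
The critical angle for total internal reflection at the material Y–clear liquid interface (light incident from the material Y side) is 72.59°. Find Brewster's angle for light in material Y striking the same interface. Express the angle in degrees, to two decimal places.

θ_B ≈ 43.66°

n₂/n₁ = sin θ_c = sin 72.59° = 0.9542.
tan θ_B equals the same ratio, so θ_B = arctan(0.9542) = 43.66°.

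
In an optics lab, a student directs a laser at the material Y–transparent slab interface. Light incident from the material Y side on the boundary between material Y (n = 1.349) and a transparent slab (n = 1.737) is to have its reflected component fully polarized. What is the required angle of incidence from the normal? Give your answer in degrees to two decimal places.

The reflected p-component vanishes when tan θ_B = n₂/n₁.
tan θ_B = n₂/n₁ = 1.737/1.349 = 1.2876. Taking the arctangent, θ_B = 52.17°.

θ_B ≈ 52.17°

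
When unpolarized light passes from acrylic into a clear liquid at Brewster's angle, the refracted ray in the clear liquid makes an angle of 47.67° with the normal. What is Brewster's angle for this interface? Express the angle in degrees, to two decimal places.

At Brewster's angle the reflected and refracted rays are perpendicular, so θ_B + θ_t = 90°.
So θ_B = 90° − θ_t = 90° − 47.67° = 42.33°.

θ_B ≈ 42.33°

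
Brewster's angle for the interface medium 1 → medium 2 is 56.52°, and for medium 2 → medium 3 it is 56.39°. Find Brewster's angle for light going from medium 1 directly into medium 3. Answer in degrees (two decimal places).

n₂/n₁ = tan 56.52° = 1.5120 and n₃/n₂ = tan 56.39° = 1.5046.
Multiplying, n₃/n₁ = 1.5120 × 1.5046 = 2.2749, and θ_B(1→3) = arctan 2.2749 = 66.27°.

θ_B ≈ 66.27°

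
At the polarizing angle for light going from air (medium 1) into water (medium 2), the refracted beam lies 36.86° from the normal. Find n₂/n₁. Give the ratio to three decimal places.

θ_B + θ_t = 90°, so θ_B = 90° − 36.86° = 53.14°.
tan θ_B = n₂/n₁, so n₂/n₁ = tan 53.14° = 1.334.

n₂/n₁ ≈ 1.334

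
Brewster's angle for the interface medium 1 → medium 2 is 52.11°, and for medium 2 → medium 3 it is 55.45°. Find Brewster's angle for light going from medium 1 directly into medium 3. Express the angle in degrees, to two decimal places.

θ_B ≈ 61.82°

tan θ_B(1→2) = n₂/n₁ = tan 52.11° = 1.2850.
tan θ_B(2→3) = n₃/n₂ = tan 55.45° = 1.4523.
Multiplying, n₃/n₁ = 1.2850 × 1.4523 = 1.8662, and θ_B(1→3) = arctan 1.8662 = 61.82°.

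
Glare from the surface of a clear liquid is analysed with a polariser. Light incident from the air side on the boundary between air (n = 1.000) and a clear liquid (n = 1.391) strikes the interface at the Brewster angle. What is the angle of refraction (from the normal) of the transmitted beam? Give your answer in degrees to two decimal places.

θ_t ≈ 35.71°

First find Brewster's angle: tan θ_B = 1.391/1.000 = 1.3910, giving θ_B = 54.29°.
The refracted ray is perpendicular to the reflected ray, so θ_t = 90° − θ_B = 35.71°.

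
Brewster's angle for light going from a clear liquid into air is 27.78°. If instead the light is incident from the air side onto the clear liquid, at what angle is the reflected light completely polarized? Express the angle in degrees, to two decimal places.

Reversing the direction swaps n₁ and n₂, so tan θ_B' = 1/tan θ_B and θ_B' = 90° − θ_B.
Hence θ_B' = 90° − 27.78° = 62.22°.

θ_B' ≈ 62.22°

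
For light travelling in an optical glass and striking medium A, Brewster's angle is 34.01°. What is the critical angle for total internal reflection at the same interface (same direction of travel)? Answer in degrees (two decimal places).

From Brewster, n₂/n₁ = tan θ_B = tan 34.01° = 0.6748.
Then sin θ_c = n₂/n₁ = 0.6748, so θ_c = arcsin 0.6748 = 42.44°.

θ_c ≈ 42.44°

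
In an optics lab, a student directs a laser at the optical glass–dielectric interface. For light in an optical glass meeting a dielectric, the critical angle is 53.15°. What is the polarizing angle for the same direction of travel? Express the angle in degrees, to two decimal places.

n₂/n₁ = sin θ_c = sin 53.15° = 0.8002.
tan θ_B equals the same ratio, so θ_B = arctan(0.8002) = 38.67°.

θ_B ≈ 38.67°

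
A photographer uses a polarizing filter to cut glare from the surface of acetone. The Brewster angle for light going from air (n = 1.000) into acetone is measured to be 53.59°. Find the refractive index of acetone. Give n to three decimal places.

Full polarization of the reflected beam means tan θ_B = n₂/n₁, where n₁ is the incident medium (air).
n₂ = n₁ tan θ_B = 1.000 × tan 53.59° = 1.356.

n ≈ 1.356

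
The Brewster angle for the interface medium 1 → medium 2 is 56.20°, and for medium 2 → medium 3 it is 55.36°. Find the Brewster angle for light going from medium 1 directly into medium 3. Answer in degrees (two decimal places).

n₂/n₁ = tan 56.20° = 1.4938 and n₃/n₂ = tan 55.36° = 1.4474.
So n₃/n₁ = (n₂/n₁)(n₃/n₂) = 1.4938 × 1.4474 = 2.1621.
θ_B(1→3) = arctan(2.1621) = 65.18°.

θ_B ≈ 65.18°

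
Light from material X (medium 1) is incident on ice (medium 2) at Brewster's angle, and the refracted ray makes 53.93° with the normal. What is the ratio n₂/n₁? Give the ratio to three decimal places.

θ_B + θ_t = 90°, so θ_B = 90° − 53.93° = 36.07°.
Then n₂/n₁ = tan θ_B = tan 36.07° = 0.728.

n₂/n₁ ≈ 0.728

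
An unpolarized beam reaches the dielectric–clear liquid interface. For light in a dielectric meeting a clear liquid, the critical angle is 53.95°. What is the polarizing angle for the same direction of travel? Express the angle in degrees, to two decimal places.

sin θ_c = n₂/n₁, so n₂/n₁ = sin 53.95° = 0.8085.
Brewster: tan θ_B = n₂/n₁ = 0.8085.
θ_B = arctan(0.8085) = 38.96°.

θ_B ≈ 38.96°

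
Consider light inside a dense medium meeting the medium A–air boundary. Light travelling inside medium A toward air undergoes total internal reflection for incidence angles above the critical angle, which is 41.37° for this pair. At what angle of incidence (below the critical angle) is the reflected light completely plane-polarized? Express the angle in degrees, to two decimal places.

n₂/n₁ = sin θ_c = sin 41.37° = 0.6609.
tan θ_B equals the same ratio, so θ_B = arctan(0.6609) = 33.46°.

θ_B ≈ 33.46°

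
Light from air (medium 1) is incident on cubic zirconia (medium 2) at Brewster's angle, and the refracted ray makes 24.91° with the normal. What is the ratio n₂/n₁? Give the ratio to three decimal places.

n₂/n₁ ≈ 2.153

At Brewster incidence θ_B = 90° − θ_t = 90° − 24.91° = 65.09°.
tan θ_B = n₂/n₁, so n₂/n₁ = tan 65.09° = 2.153.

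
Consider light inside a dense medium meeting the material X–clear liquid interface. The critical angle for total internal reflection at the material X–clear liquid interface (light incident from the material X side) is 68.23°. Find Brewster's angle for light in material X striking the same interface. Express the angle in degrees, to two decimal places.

θ_B ≈ 42.88°

sin θ_c = n₂/n₁, so n₂/n₁ = sin 68.23° = 0.9287.
Brewster: tan θ_B = n₂/n₁ = 0.9287.
θ_B = arctan(0.9287) = 42.88°.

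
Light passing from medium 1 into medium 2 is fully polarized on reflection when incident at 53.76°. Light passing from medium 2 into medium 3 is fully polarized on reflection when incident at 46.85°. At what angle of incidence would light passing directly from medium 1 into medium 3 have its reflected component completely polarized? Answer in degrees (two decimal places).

θ_B ≈ 55.51°

n₂/n₁ = tan 53.76° = 1.3643 and n₃/n₂ = tan 46.85° = 1.0668.
Multiplying, n₃/n₁ = 1.3643 × 1.0668 = 1.4554, and θ_B(1→3) = arctan 1.4554 = 55.51°.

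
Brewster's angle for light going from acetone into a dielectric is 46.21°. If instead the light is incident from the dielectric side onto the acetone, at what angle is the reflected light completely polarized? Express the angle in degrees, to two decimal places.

θ_B' ≈ 43.79°

The two Brewster angles are complementary: θ_B' = 90° − θ_B = 90° − 46.21° = 43.79°.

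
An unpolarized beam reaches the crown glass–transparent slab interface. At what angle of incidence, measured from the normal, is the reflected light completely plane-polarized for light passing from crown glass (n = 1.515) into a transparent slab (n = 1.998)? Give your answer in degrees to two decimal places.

Here n₂/n₁ = 1.998/1.515 = 1.3188, and Brewster's law gives tan θ_B = n₂/n₁. Taking the arctangent, θ_B = 52.83°.

θ_B ≈ 52.83°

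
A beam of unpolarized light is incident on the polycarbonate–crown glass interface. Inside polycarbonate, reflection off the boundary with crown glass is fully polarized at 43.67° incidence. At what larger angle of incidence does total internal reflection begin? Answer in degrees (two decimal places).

θ_c ≈ 72.67°

tan θ_B = n₂/n₁ = tan 43.67° = 0.9546.
Total internal reflection: sin θ_c = n₂/n₁ = 0.9546.
θ_c = arcsin(0.9546) = 72.67°.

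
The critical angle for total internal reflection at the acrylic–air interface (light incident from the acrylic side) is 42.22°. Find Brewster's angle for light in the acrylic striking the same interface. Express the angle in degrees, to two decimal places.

n₂/n₁ = sin θ_c = sin 42.22° = 0.6720.
tan θ_B equals the same ratio, so θ_B = arctan(0.6720) = 33.90°.

θ_B ≈ 33.90°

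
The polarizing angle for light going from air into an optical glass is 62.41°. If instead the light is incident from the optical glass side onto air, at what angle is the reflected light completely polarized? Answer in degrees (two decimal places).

θ_B' ≈ 27.59°

tan θ_B' = n₁/n₂ = 1/tan θ_B, so θ_B' = 90° − θ_B.
θ_B' = 90° − 62.41° = 27.59°.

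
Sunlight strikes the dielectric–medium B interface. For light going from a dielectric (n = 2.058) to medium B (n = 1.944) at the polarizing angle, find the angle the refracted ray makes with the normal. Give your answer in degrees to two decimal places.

tan θ_B = n₂/n₁ = 1.944/2.058 = 0.9446, so θ_B = 43.37°.
Since θ_B + θ_t = 90° at Brewster incidence, θ_t = 90° − 43.37° = 46.63°.

θ_t ≈ 46.63°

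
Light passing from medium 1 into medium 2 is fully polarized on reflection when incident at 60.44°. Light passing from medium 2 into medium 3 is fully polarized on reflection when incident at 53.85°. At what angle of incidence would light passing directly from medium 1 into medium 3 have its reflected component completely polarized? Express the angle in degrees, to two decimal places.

n₂/n₁ = tan 60.44° = 1.7632 and n₃/n₂ = tan 53.85° = 1.3688.
Multiplying, n₃/n₁ = 1.7632 × 1.3688 = 2.4135, and θ_B(1→3) = arctan 2.4135 = 67.49°.

θ_B ≈ 67.49°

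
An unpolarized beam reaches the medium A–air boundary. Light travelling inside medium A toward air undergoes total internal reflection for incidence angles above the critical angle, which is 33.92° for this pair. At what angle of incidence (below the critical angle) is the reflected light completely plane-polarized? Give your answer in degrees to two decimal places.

θ_B ≈ 29.16°

n₂/n₁ = sin θ_c = sin 33.92° = 0.5580.
tan θ_B equals the same ratio, so θ_B = arctan(0.5580) = 29.16°.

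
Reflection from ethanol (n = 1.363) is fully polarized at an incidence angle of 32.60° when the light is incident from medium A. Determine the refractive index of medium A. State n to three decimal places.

Brewster's law: tan θ_B = n₂/n₁ (light incident in medium A, refracted into ethanol).
n₁ = n₂ / tan θ_B = 1.363 / tan 32.60° = 2.131.

n ≈ 2.131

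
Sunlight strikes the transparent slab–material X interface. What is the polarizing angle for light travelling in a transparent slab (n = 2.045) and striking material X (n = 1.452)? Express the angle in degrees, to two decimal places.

At Brewster's angle the reflected and refracted rays are perpendicular, which with Snell's law gives tan θ_B = n₂/n₁.
tan θ_B = n₂/n₁ = 1.452/2.045 = 0.7100.
θ_B = arctan(0.7100) = 35.38°.

θ_B ≈ 35.38°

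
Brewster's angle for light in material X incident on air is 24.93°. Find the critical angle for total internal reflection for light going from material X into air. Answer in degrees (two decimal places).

θ_c ≈ 27.70°

n₂/n₁ = tan 24.93° = 0.4648; the critical angle satisfies sin θ_c = n₂/n₁.
θ_c = arcsin(0.4648) = 27.70°.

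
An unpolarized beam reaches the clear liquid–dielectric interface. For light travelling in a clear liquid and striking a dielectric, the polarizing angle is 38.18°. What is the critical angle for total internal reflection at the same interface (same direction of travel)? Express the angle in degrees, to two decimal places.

θ_c ≈ 51.85°

n₂/n₁ = tan 38.18° = 0.7864; the critical angle satisfies sin θ_c = n₂/n₁.
θ_c = arcsin(0.7864) = 51.85°.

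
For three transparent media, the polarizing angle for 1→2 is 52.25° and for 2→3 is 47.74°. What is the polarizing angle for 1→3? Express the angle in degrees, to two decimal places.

tan θ_B(1→2) = n₂/n₁ = tan 52.25° = 1.2915.
tan θ_B(2→3) = n₃/n₂ = tan 47.74° = 1.1005.
Multiplying, n₃/n₁ = 1.2915 × 1.1005 = 1.4214, and θ_B(1→3) = arctan 1.4214 = 54.87°.

θ_B ≈ 54.87°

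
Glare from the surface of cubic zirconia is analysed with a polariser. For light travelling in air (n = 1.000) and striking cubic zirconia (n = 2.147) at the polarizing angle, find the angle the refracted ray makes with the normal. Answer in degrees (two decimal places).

θ_t ≈ 24.97°

tan θ_B = n₂/n₁ = 2.147/1.000 = 2.1470, so θ_B = 65.03°.
Since θ_B + θ_t = 90° at Brewster incidence, θ_t = 90° − 65.03° = 24.97°.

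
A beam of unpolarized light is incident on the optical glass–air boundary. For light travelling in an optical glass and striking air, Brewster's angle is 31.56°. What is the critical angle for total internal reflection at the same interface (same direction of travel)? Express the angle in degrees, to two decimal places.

θ_c ≈ 37.90°

From Brewster, n₂/n₁ = tan θ_B = tan 31.56° = 0.6142.
Then sin θ_c = n₂/n₁ = 0.6142, so θ_c = arcsin 0.6142 = 37.90°.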